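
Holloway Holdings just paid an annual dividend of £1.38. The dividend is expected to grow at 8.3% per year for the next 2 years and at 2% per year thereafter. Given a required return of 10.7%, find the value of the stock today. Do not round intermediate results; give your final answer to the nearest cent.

£18.16

D_1 = 1.49454
D_2 = 1.61859
Terminal value at year 2: TV = D_2×(1+g_2)/(r−g_2) = 1.65096/0.087 = 18.97654
P_0 = D_1/(1+r)^1 + D_2/(1+r)^2 + TV/(1+r)^2
    = 1.35008 + 1.32081 + 15.48537 = 18.15627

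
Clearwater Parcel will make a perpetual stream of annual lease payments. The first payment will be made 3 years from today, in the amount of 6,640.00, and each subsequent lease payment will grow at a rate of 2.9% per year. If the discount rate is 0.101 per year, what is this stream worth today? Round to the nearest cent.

76078.33

Value at end of year 2: C₁ / (r − g) = 6,640.00 / (0.101 − 0.029) = 92,222.2222
Discount to today: PV = 92,222.2222 / (1 + 0.101)^2 = 92,222.2222 / 1.212201 = 76,078.33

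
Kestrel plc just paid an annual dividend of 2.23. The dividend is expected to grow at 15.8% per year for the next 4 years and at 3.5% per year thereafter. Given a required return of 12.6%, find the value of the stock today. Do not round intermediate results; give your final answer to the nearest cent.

37.94

D_1 = 2.58234
D_2 = 2.99035
D_3 = 3.46282
D_4 = 4.00995
Terminal value at year 4: TV = D_4×(1+g_2)/(r−g_2) = 4.15030/0.091 = 45.60769
P_0 = D_1/(1+r)^1 + D_2/(1+r)^2 + D_3/(1+r)^3 + D_4/(1+r)^4 + TV/(1+r)^4
    = 2.29337 + 2.35855 + 2.42558 + 2.49451 + 28.37164 = 37.94366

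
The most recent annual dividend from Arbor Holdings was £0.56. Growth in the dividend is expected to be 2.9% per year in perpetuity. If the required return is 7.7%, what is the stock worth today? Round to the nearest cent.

£12.01

D₁ = D₀ × (1 + g) = £0.56 × 1.029 = £0.5762
Growing perpetuity: P = D₁ / (r − g) = £0.5762 / (0.077 − 0.029) = £12.01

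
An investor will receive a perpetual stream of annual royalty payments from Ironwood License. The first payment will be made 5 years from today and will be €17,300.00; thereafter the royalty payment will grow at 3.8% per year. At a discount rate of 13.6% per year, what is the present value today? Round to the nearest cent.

€106000.20

Value at end of year 4: C₁ / (r − g) = €17,300.00 / (0.136 − 0.038) = €176,530.6122
Discount to today: PV = €176,530.6122 / (1 + 0.136)^4 = €176,530.6122 / 1.665380 = €106,000.20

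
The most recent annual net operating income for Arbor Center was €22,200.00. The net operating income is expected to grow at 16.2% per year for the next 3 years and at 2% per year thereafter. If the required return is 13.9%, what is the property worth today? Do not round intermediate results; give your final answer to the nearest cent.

€271373.58

D_1 = 25796.40000
D_2 = 29975.41680
D_3 = 34831.43432
Terminal value at year 3: TV = D_3×(1+g_2)/(r−g_2) = 35528.06301/0.119 = 298555.15133
P_0 = D_1/(1+r)^1 + D_2/(1+r)^2 + D_3/(1+r)^3 + TV/(1+r)^3
    = 22648.28797 + 23105.62829 + 23572.20375 + 202047.46074 = 271373.58075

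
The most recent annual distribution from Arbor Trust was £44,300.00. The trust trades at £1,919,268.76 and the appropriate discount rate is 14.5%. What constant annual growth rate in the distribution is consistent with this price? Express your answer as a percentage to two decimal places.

11.92%

P = D₀(1+g)/(r−g) ⇒ P(r−g) = D₀(1+g) ⇒ g(P+D₀) = P·r − D₀
g = (P·r − D₀)/(P + D₀) = (£1,919,268.76×0.145 − £44,300.00) / (£1,919,268.76 + £44,300.00) = 0.119168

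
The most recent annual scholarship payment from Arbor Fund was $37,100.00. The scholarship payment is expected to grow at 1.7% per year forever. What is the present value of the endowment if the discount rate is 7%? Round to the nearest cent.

$711900.00

D₁ = D₀ × (1 + g) = $37,100.00 × 1.017 = $37,730.7000
Growing perpetuity: P = D₁ / (r − g) = $37,730.7000 / (0.07 − 0.017) = $711,900.00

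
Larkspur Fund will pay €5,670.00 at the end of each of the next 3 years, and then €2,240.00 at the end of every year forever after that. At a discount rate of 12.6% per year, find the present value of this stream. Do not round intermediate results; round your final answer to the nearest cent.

PV of 3-year annuity: €5,670.00 × [1 − (1+0.126)^−3] / 0.126 = 13479.19195
Perpetuity value at year 3: €2,240.00 / 0.126 = 17777.77778
PV of perpetuity: 17777.77778 / (1+0.126)^3 = 12452.66491
Total PV = 13479.19195 + 12452.66491 = 25931.85686

€25931.86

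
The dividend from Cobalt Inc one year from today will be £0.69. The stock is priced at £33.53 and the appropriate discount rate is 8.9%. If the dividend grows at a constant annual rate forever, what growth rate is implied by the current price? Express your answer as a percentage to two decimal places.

P = D₁/(r−g) ⇒ g = r − D₁/P = 0.089 − £0.69/£33.53 = 0.068421

6.84%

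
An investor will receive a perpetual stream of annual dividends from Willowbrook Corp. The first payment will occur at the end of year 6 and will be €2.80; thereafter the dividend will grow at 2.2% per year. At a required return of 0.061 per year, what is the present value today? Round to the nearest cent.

€53.40

Value at end of year 5: C₁ / (r − g) = €2.80 / (0.061 − 0.022) = €71.7949
Discount to today: PV = €71.7949 / (1 + 0.061)^5 = €71.7949 / 1.344550 = €53.40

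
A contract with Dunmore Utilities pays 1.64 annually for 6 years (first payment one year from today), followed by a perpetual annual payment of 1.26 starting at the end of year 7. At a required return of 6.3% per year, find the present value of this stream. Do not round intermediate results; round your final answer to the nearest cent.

21.85

PV of 6-year annuity: 1.64 × [1 − (1+0.063)^−6] / 0.063 = 7.98896
Perpetuity value at year 6: 1.26 / 0.063 = 20.00000
PV of perpetuity: 20.00000 / (1+0.063)^6 = 13.86214
Total PV = 7.98896 + 13.86214 = 21.85110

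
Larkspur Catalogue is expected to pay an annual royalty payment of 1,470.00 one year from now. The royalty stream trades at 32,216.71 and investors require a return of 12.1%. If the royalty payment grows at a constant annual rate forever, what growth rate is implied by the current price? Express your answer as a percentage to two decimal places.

P = D₁/(r−g) ⇒ g = r − D₁/P = 0.121 − 1,470.00/32,216.71 = 0.075372

7.54%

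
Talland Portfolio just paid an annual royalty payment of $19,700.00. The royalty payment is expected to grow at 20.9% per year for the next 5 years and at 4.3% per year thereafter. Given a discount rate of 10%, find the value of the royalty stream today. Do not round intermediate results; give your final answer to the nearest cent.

$710103.45

D_1 = 23817.30000
D_2 = 28795.11570
D_3 = 34813.29488
D_4 = 42089.27351
D_5 = 50885.93168
Terminal value at year 5: TV = D_5×(1+g_2)/(r−g_2) = 53074.02674/0.057 = 931123.27610
P_0 = D_1/(1+r)^1 + D_2/(1+r)^2 + D_3/(1+r)^3 + D_4/(1+r)^4 + D_5/(1+r)^5 + TV/(1+r)^5
    = 21652.09091 + 23797.61628 + 26155.74371 + 28747.54013 + 31596.16002 + 578154.29652 = 710103.44758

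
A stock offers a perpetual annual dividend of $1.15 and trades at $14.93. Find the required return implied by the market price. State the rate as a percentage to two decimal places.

7.70%

P = C/r ⇒ r = C/P = $1.15/$14.93 = 0.077026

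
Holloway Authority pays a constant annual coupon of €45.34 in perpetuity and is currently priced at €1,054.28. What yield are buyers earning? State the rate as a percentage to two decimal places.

4.30%

P = C/r ⇒ r = C/P = €45.34/€1,054.28 = 0.043006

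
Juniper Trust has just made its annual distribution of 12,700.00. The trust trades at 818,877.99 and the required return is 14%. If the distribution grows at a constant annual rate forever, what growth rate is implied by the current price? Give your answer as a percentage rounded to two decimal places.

12.26%

P = D₀(1+g)/(r−g) ⇒ P(r−g) = D₀(1+g) ⇒ g(P+D₀) = P·r − D₀
g = (P·r − D₀)/(P + D₀) = (818,877.99×0.14 − 12,700.00) / (818,877.99 + 12,700.00) = 0.122590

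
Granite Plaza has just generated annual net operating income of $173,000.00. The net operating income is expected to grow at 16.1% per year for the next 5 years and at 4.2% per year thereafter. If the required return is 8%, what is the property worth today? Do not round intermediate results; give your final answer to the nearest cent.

D_1 = 200853.00000
D_2 = 233190.33300
D_3 = 270733.97661
D_4 = 314322.14685
D_5 = 364928.01249
Terminal value at year 5: TV = D_5×(1+g_2)/(r−g_2) = 380254.98901/0.038 = 10006710.23723
P_0 = D_1/(1+r)^1 + D_2/(1+r)^2 + D_3/(1+r)^3 + D_4/(1+r)^4 + D_5/(1+r)^5 + TV/(1+r)^5
    = 185975.00000 + 199923.12500 + 214917.35938 + 231036.16133 + 248363.87343 + 6810398.84504 = 7890614.36418

$7890614.36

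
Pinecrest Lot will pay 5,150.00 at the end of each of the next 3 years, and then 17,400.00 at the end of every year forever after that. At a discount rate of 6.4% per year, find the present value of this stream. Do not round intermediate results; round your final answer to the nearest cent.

239371.43

PV of 3-year annuity: 5,150.00 × [1 − (1+0.064)^−3] / 0.064 = 13664.76479
Perpetuity value at year 3: 17,400.00 / 0.064 = 271875.00000
PV of perpetuity: 271875.00000 / (1+0.064)^3 = 225706.66846
Total PV = 13664.76479 + 225706.66846 = 239371.43326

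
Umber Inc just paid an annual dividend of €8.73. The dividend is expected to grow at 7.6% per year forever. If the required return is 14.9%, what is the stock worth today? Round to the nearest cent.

€128.68

D₁ = D₀ × (1 + g) = €8.73 × 1.076 = €9.3935
Growing perpetuity: P = D₁ / (r − g) = €9.3935 / (0.149 − 0.076) = €128.68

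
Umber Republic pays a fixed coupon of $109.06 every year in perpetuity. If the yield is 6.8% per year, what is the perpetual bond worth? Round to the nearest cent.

$1603.82

Level perpetuity: PV = C / r = $109.06 / 0.068 = $1,603.82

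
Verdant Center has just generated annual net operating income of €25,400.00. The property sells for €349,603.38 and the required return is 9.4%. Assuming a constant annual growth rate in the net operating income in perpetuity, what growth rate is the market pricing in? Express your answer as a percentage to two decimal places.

P = D₀(1+g)/(r−g) ⇒ P(r−g) = D₀(1+g) ⇒ g(P+D₀) = P·r − D₀
g = (P·r − D₀)/(P + D₀) = (€349,603.38×0.094 − €25,400.00) / (€349,603.38 + €25,400.00) = 0.019900

1.99%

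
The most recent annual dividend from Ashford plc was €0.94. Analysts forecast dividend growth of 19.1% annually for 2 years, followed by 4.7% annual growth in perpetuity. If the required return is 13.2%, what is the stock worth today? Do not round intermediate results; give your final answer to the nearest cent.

D_1 = 1.11954
D_2 = 1.33337
Terminal value at year 2: TV = D_2×(1+g_2)/(r−g_2) = 1.39604/0.085 = 16.42401
P_0 = D_1/(1+r)^1 + D_2/(1+r)^2 + TV/(1+r)^2
    = 0.98899 + 1.04054 + 12.81700 = 14.84653

€14.85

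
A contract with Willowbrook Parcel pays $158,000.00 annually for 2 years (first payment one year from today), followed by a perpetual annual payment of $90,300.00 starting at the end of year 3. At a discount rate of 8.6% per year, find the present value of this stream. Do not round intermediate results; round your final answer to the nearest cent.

PV of 2-year annuity: $158,000.00 × [1 − (1+0.086)^−2] / 0.086 = 279454.90743
Perpetuity value at year 2: $90,300.00 / 0.086 = 1050000.00000
PV of perpetuity: 1050000.00000 / (1+0.086)^2 = 890286.21430
Total PV = 279454.90743 + 890286.21430 = 1169741.12173

$1169741.12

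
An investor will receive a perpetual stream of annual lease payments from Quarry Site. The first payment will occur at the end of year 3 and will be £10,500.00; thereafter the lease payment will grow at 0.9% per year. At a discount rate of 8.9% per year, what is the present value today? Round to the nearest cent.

Value at end of year 2: C₁ / (r − g) = £10,500.00 / (0.089 − 0.009) = £131,250.0000
Discount to today: PV = £131,250.0000 / (1 + 0.089)^2 = £131,250.0000 / 1.185921 = £110,673.48

£110673.48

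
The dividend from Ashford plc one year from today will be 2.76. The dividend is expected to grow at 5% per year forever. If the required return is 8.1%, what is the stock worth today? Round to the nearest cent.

Growing perpetuity: P = D₁ / (r − g) = 2.7600 / (0.081 − 0.05) = 89.03

89.03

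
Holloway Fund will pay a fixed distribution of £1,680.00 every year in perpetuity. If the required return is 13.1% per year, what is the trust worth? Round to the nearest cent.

£12824.43

Level perpetuity: PV = C / r = £1,680.00 / 0.131 = £12,824.43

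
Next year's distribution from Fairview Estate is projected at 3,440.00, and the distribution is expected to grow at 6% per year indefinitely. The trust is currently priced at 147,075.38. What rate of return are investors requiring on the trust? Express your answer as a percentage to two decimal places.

8.34%

P = D₁/(r − g) ⇒ r = D₁/P + g = 3,440.0000/147,075.38 + 0.06 = 0.023389 + 0.06 = 0.083389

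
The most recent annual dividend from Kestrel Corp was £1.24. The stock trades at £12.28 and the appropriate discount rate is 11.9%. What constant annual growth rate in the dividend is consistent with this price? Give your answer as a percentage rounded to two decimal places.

1.64%

P = D₀(1+g)/(r−g) ⇒ P(r−g) = D₀(1+g) ⇒ g(P+D₀) = P·r − D₀
g = (P·r − D₀)/(P + D₀) = (£12.28×0.119 − £1.24) / (£12.28 + £1.24) = 0.016370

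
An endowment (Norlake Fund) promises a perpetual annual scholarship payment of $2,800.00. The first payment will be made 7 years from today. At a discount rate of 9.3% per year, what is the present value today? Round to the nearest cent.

$17658.51

Value at end of year 6: C / r = $2,800.00 / 0.093 = $30,107.5269
Discount to today: PV = $30,107.5269 / (1 + 0.093)^6 = $30,107.5269 / 1.704987 = $17,658.51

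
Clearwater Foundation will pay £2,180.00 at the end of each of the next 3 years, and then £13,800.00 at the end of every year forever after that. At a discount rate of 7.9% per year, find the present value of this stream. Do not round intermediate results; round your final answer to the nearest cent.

PV of 3-year annuity: £2,180.00 × [1 − (1+0.079)^−3] / 0.079 = 5628.22410
Perpetuity value at year 3: £13,800.00 / 0.079 = 174683.54430
PV of perpetuity: 174683.54430 / (1+0.079)^3 = 139055.33673
Total PV = 5628.22410 + 139055.33673 = 144683.56082

£144683.56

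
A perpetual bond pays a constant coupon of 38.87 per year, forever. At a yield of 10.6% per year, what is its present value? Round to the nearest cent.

366.70

Level perpetuity: PV = C / r = 38.87 / 0.106 = 366.70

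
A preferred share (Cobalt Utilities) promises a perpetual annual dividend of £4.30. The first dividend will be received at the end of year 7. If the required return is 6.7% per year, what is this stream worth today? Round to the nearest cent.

Value at end of year 6: C / r = £4.30 / 0.067 = £64.1791
Discount to today: PV = £64.1791 / (1 + 0.067)^6 = £64.1791 / 1.475661 = £43.49

£43.49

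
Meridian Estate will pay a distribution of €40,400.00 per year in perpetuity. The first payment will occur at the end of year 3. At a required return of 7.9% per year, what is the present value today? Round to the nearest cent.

Value at end of year 2: C / r = €40,400.00 / 0.079 = €511,392.4051
Discount to today: PV = €511,392.4051 / (1 + 0.079)^2 = €511,392.4051 / 1.164241 = €439,249.61

€439249.61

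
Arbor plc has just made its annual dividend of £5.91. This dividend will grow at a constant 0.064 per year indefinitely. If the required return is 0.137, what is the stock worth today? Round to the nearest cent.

D₁ = D₀ × (1 + g) = £5.91 × 1.064 = £6.2882
Growing perpetuity: P = D₁ / (r − g) = £6.2882 / (0.137 − 0.064) = £86.14

£86.14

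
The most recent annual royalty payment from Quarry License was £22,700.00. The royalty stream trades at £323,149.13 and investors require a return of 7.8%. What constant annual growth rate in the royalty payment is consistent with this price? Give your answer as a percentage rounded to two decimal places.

0.72%

P = D₀(1+g)/(r−g) ⇒ P(r−g) = D₀(1+g) ⇒ g(P+D₀) = P·r − D₀
g = (P·r − D₀)/(P + D₀) = (£323,149.13×0.078 − £22,700.00) / (£323,149.13 + £22,700.00) = 0.007245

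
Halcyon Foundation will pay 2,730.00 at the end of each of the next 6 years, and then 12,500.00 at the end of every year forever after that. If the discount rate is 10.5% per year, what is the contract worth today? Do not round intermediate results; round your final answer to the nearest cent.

PV of 6-year annuity: 2,730.00 × [1 − (1+0.105)^−6] / 0.105 = 11717.64973
Perpetuity value at year 6: 12,500.00 / 0.105 = 119047.61905
PV of perpetuity: 119047.61905 / (1+0.105)^6 = 65395.37670
Total PV = 11717.64973 + 65395.37670 = 77113.02643

77113.03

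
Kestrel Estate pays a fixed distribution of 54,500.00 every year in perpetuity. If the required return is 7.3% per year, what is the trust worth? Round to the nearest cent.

Level perpetuity: PV = C / r = 54,500.00 / 0.073 = 746,575.34

746575.34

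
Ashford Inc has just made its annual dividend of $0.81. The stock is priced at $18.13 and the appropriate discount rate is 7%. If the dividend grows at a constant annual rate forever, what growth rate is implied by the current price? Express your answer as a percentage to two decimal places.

P = D₀(1+g)/(r−g) ⇒ P(r−g) = D₀(1+g) ⇒ g(P+D₀) = P·r − D₀
g = (P·r − D₀)/(P + D₀) = ($18.13×0.07 − $0.81) / ($18.13 + $0.81) = 0.024240

2.42%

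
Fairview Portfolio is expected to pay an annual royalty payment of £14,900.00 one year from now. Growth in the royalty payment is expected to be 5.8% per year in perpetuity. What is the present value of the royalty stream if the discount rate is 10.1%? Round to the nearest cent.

£346511.63

Growing perpetuity: P = D₁ / (r − g) = £14,900.0000 / (0.101 − 0.058) = £346,511.63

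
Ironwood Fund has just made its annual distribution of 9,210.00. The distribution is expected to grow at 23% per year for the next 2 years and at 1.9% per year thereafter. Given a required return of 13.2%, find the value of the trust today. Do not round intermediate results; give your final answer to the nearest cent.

D_1 = 11328.30000
D_2 = 13933.80900
Terminal value at year 2: TV = D_2×(1+g_2)/(r−g_2) = 14198.55137/0.113 = 125650.89709
P_0 = D_1/(1+r)^1 + D_2/(1+r)^2 + TV/(1+r)^2
    = 10007.33216 + 10873.69130 + 98055.67641 = 118936.69987

118936.70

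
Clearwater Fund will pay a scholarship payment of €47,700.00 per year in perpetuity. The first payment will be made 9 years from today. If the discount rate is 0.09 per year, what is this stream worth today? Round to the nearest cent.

€265989.13

Value at end of year 8: C / r = €47,700.00 / 0.09 = €530,000.0000
Discount to today: PV = €530,000.0000 / (1 + 0.09)^8 = €530,000.0000 / 1.992563 = €265,989.13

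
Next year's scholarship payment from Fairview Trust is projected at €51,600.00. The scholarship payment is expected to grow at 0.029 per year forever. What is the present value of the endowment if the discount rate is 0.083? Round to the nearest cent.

€955555.56

Growing perpetuity: P = D₁ / (r − g) = €51,600.0000 / (0.083 − 0.029) = €955,555.56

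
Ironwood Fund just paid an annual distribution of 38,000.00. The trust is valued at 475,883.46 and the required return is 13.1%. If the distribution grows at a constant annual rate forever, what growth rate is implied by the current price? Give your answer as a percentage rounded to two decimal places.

P = D₀(1+g)/(r−g) ⇒ P(r−g) = D₀(1+g) ⇒ g(P+D₀) = P·r − D₀
g = (P·r − D₀)/(P + D₀) = (475,883.46×0.131 − 38,000.00) / (475,883.46 + 38,000.00) = 0.047366

4.74%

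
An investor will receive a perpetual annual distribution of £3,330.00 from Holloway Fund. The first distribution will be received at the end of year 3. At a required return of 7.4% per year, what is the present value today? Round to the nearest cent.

Value at end of year 2: C / r = £3,330.00 / 0.074 = £45,000.0000
Discount to today: PV = £45,000.0000 / (1 + 0.074)^2 = £45,000.0000 / 1.153476 = £39,012.52

£39012.52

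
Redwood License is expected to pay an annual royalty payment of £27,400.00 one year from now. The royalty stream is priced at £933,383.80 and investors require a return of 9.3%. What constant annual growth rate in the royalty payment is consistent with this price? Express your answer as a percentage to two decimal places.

6.36%

P = D₁/(r−g) ⇒ g = r − D₁/P = 0.093 − £27,400.00/£933,383.80 = 0.063644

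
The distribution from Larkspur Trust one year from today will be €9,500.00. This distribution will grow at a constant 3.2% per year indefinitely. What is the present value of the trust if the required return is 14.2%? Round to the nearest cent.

€86363.64

Growing perpetuity: P = D₁ / (r − g) = €9,500.0000 / (0.142 − 0.032) = €86,363.64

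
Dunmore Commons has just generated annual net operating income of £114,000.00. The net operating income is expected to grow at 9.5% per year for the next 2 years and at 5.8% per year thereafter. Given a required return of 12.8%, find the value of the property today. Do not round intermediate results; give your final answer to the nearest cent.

D_1 = 124830.00000
D_2 = 136688.85000
Terminal value at year 2: TV = D_2×(1+g_2)/(r−g_2) = 144616.80330/0.07 = 2065954.33286
P_0 = D_1/(1+r)^1 + D_2/(1+r)^2 + TV/(1+r)^2
    = 110664.89362 + 107427.35684 + 1623687.76474 = 1841780.01520

£1841780.02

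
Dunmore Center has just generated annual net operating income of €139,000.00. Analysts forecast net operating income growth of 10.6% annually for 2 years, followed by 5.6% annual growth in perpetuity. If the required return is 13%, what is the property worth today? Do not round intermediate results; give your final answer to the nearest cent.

D_1 = 153734.00000
D_2 = 170029.80400
Terminal value at year 2: TV = D_2×(1+g_2)/(r−g_2) = 179551.47302/0.074 = 2426371.25708
P_0 = D_1/(1+r)^1 + D_2/(1+r)^2 + TV/(1+r)^2
    = 136047.78761 + 133158.27708 + 1900204.60262 = 2169410.66730

€2169410.67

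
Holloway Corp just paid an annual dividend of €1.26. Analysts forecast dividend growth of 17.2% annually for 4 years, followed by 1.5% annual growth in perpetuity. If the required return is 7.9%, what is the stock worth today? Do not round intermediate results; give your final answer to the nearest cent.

D_1 = 1.47672
D_2 = 1.73072
D_3 = 2.02840
D_4 = 2.37728
Terminal value at year 4: TV = D_4×(1+g_2)/(r−g_2) = 2.41294/0.064 = 37.70223
P_0 = D_1/(1+r)^1 + D_2/(1+r)^2 + D_3/(1+r)^3 + D_4/(1+r)^4 + TV/(1+r)^4
    = 1.36860 + 1.48656 + 1.61469 + 1.75386 + 27.81514 = 34.03885

€34.04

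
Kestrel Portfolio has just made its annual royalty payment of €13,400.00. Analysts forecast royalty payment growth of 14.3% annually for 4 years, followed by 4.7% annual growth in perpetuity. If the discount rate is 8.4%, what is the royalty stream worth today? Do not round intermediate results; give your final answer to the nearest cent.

D_1 = 15316.20000
D_2 = 17506.41660
D_3 = 20009.83417
D_4 = 22871.24046
Terminal value at year 4: TV = D_4×(1+g_2)/(r−g_2) = 23946.18876/0.037 = 647194.29087
P_0 = D_1/(1+r)^1 + D_2/(1+r)^2 + D_3/(1+r)^3 + D_4/(1+r)^4 + TV/(1+r)^4
    = 14129.33579 + 14898.36791 + 15709.25694 + 16564.28107 + 468724.38589 = 530025.62760

€530025.63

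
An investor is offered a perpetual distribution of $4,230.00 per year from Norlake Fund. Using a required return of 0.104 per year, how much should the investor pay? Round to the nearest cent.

$40673.08

Level perpetuity: PV = C / r = $4,230.00 / 0.104 = $40,673.08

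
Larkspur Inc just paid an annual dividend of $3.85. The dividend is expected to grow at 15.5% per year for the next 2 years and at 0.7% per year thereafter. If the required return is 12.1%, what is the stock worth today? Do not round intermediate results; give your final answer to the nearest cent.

$44.16

D_1 = 4.44675
D_2 = 5.13600
Terminal value at year 2: TV = D_2×(1+g_2)/(r−g_2) = 5.17195/0.114 = 45.36797
P_0 = D_1/(1+r)^1 + D_2/(1+r)^2 + TV/(1+r)^2
    = 3.96677 + 4.08708 + 36.10257 = 44.15642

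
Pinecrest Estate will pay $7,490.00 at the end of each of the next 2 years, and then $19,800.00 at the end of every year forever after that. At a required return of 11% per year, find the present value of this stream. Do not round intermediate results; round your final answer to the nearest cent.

$158918.84

PV of 2-year annuity: $7,490.00 × [1 − (1+0.11)^−2] / 0.11 = 12826.79977
Perpetuity value at year 2: $19,800.00 / 0.11 = 180000.00000
PV of perpetuity: 180000.00000 / (1+0.11)^2 = 146092.03798
Total PV = 12826.79977 + 146092.03798 = 158918.83776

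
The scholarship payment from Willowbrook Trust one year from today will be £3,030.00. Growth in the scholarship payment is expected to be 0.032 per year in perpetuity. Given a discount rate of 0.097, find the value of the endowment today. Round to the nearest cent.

£46615.38

Growing perpetuity: P = D₁ / (r − g) = £3,030.0000 / (0.097 − 0.032) = £46,615.38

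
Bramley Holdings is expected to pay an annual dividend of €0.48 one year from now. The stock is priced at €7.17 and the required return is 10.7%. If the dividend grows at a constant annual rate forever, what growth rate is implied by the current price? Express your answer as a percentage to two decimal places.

P = D₁/(r−g) ⇒ g = r − D₁/P = 0.107 − €0.48/€7.17 = 0.040054

4.01%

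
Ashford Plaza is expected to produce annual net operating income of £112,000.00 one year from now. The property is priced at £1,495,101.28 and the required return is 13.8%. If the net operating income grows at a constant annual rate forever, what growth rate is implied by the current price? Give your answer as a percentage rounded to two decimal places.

P = D₁/(r−g) ⇒ g = r − D₁/P = 0.138 − £112,000.00/£1,495,101.28 = 0.063089

6.31%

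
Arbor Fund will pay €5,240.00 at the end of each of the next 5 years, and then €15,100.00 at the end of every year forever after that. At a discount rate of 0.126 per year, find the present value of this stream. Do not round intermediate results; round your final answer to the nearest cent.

€84820.21

PV of 5-year annuity: €5,240.00 × [1 − (1+0.126)^−5] / 0.126 = 18611.59961
Perpetuity value at year 5: €15,100.00 / 0.126 = 119841.26984
PV of perpetuity: 119841.26984 / (1+0.126)^5 = 66208.60685
Total PV = 18611.59961 + 66208.60685 = 84820.20645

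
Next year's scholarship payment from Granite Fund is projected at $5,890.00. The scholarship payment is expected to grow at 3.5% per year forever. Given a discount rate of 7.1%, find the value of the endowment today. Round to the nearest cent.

Growing perpetuity: P = D₁ / (r − g) = $5,890.0000 / (0.071 − 0.035) = $163,611.11

$163611.11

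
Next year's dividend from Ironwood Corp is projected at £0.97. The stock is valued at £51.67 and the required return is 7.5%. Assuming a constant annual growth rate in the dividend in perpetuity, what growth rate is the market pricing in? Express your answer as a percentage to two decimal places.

P = D₁/(r−g) ⇒ g = r − D₁/P = 0.075 − £0.97/£51.67 = 0.056227

5.62%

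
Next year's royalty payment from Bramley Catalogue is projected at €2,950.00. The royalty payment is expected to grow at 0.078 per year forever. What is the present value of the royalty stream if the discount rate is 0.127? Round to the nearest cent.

€60204.08

Growing perpetuity: P = D₁ / (r − g) = €2,950.0000 / (0.127 − 0.078) = €60,204.08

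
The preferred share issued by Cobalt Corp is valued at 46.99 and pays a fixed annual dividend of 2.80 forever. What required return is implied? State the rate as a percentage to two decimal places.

5.96%

P = C/r ⇒ r = C/P = 2.80/46.99 = 0.059587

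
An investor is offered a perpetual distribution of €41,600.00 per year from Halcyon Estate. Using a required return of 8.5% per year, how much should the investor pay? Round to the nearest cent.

€489411.76

Level perpetuity: PV = C / r = €41,600.00 / 0.085 = €489,411.76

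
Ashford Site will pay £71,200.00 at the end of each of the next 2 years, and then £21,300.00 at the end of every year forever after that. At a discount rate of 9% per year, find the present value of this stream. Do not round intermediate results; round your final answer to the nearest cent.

£324446.31

PV of 2-year annuity: £71,200.00 × [1 − (1+0.09)^−2] / 0.09 = 125248.71644
Perpetuity value at year 2: £21,300.00 / 0.09 = 236666.66667
PV of perpetuity: 236666.66667 / (1+0.09)^2 = 199197.59841
Total PV = 125248.71644 + 199197.59841 = 324446.31484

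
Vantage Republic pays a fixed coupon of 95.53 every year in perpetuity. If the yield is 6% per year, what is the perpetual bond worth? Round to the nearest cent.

Level perpetuity: PV = C / r = 95.53 / 0.06 = 1,592.17

1592.17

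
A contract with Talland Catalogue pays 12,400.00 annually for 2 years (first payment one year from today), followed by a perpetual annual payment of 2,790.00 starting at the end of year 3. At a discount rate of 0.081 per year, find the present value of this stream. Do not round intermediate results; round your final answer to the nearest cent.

PV of 2-year annuity: 12,400.00 × [1 − (1+0.081)^−2] / 0.081 = 22082.20196
Perpetuity value at year 2: 2,790.00 / 0.081 = 34444.44444
PV of perpetuity: 34444.44444 / (1+0.081)^2 = 29475.94900
Total PV = 22082.20196 + 29475.94900 = 51558.15096

51558.15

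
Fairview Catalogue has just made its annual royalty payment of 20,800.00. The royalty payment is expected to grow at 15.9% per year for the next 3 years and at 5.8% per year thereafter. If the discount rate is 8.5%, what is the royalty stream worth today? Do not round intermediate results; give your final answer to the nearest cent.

D_1 = 24107.20000
D_2 = 27940.24480
D_3 = 32382.74372
Terminal value at year 3: TV = D_3×(1+g_2)/(r−g_2) = 34260.94286/0.027 = 1268923.80960
P_0 = D_1/(1+r)^1 + D_2/(1+r)^2 + D_3/(1+r)^3 + TV/(1+r)^3
    = 22218.61751 + 23733.98866 + 25352.71231 + 993450.72683 = 1064756.04531

1064756.05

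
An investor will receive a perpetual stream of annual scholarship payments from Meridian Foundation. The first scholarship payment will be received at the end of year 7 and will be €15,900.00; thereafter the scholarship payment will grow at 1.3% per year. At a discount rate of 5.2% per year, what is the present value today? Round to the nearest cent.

Value at end of year 6: C₁ / (r − g) = €15,900.00 / (0.052 − 0.013) = €407,692.3077
Discount to today: PV = €407,692.3077 / (1 + 0.052)^6 = €407,692.3077 / 1.355484 = €300,772.47

€300772.47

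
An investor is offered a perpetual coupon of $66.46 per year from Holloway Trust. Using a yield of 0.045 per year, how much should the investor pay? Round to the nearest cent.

$1476.89

Level perpetuity: PV = C / r = $66.46 / 0.045 = $1,476.89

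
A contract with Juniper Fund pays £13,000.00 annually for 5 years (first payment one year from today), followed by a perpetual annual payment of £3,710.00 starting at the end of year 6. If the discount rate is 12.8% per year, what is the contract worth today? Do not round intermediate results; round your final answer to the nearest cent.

£61819.54

PV of 5-year annuity: £13,000.00 × [1 − (1+0.128)^−5] / 0.128 = 45948.01955
Perpetuity value at year 5: £3,710.00 / 0.128 = 28984.37500
PV of perpetuity: 28984.37500 / (1+0.128)^5 = 15871.51711
Total PV = 45948.01955 + 15871.51711 = 61819.53666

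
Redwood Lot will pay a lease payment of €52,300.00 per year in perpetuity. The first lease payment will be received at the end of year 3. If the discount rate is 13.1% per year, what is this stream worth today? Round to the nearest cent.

€312108.20

Value at end of year 2: C / r = €52,300.00 / 0.131 = €399,236.6412
Discount to today: PV = €399,236.6412 / (1 + 0.131)^2 = €399,236.6412 / 1.279161 = €312,108.20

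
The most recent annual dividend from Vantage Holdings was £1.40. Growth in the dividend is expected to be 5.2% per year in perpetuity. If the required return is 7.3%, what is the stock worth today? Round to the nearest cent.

D₁ = D₀ × (1 + g) = £1.40 × 1.052 = £1.4728
Growing perpetuity: P = D₁ / (r − g) = £1.4728 / (0.073 − 0.052) = £70.13

£70.13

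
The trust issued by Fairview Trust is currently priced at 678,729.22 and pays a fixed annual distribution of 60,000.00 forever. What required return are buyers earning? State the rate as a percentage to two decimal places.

8.84%

P = C/r ⇒ r = C/P = 60,000.00/678,729.22 = 0.088400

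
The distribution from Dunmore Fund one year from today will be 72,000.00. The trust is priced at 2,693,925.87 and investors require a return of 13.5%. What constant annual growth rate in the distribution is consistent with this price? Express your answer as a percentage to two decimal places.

P = D₁/(r−g) ⇒ g = r − D₁/P = 0.135 − 72,000.00/2,693,925.87 = 0.108273

10.83%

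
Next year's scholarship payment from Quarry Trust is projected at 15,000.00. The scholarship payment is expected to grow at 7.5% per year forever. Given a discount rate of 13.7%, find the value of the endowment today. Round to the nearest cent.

241935.48

Growing perpetuity: P = D₁ / (r − g) = 15,000.0000 / (0.137 − 0.075) = 241,935.48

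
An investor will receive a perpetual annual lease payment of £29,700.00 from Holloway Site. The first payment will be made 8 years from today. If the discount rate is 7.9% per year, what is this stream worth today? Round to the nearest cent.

Value at end of year 7: C / r = £29,700.00 / 0.079 = £375,949.3671
Discount to today: PV = £375,949.3671 / (1 + 0.079)^7 = £375,949.3671 / 1.702747 = £220,789.92

£220789.92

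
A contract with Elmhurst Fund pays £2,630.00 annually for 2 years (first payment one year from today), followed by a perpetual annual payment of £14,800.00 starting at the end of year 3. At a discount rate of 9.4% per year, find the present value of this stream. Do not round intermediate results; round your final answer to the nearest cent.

£136154.02

PV of 2-year annuity: £2,630.00 × [1 − (1+0.094)^−2] / 0.094 = 4601.48258
Perpetuity value at year 2: £14,800.00 / 0.094 = 157446.80851
PV of perpetuity: 157446.80851 / (1+0.094)^2 = 131552.53394
Total PV = 4601.48258 + 131552.53394 = 136154.01652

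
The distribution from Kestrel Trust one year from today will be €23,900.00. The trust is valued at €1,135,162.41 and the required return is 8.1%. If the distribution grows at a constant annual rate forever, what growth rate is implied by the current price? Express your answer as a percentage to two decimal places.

P = D₁/(r−g) ⇒ g = r − D₁/P = 0.081 − €23,900.00/€1,135,162.41 = 0.059946

5.99%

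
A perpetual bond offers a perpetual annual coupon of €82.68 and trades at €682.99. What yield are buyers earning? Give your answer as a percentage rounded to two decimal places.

12.11%

P = C/r ⇒ r = C/P = €82.68/€682.99 = 0.121056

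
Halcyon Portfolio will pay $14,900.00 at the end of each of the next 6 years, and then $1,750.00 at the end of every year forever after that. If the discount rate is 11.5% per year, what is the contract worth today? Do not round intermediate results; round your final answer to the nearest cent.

PV of 6-year annuity: $14,900.00 × [1 − (1+0.115)^−6] / 0.115 = 62137.38109
Perpetuity value at year 6: $1,750.00 / 0.115 = 15217.39130
PV of perpetuity: 15217.39130 / (1+0.115)^6 = 7919.37675
Total PV = 62137.38109 + 7919.37675 = 70056.75784

$70056.76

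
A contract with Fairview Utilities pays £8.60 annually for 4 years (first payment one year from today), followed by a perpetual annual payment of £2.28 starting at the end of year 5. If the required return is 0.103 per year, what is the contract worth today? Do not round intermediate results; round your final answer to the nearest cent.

£42.04

PV of 4-year annuity: £8.60 × [1 − (1+0.103)^−4] / 0.103 = 27.08475
Perpetuity value at year 4: £2.28 / 0.103 = 22.13592
PV of perpetuity: 22.13592 / (1+0.103)^4 = 14.95532
Total PV = 27.08475 + 14.95532 = 42.04006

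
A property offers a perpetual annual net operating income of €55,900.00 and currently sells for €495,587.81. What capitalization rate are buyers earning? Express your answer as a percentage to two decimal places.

P = C/r ⇒ r = C/P = €55,900.00/€495,587.81 = 0.112795

11.28%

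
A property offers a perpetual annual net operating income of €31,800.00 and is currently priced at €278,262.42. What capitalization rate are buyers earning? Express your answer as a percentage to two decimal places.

11.43%

P = C/r ⇒ r = C/P = €31,800.00/€278,262.42 = 0.114281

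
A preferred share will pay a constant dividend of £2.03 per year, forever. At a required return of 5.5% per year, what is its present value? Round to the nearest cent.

Level perpetuity: PV = C / r = £2.03 / 0.055 = £36.91

£36.91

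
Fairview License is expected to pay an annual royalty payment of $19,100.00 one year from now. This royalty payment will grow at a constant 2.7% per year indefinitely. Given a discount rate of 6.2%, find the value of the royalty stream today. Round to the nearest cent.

Growing perpetuity: P = D₁ / (r − g) = $19,100.0000 / (0.062 − 0.027) = $545,714.29

$545714.29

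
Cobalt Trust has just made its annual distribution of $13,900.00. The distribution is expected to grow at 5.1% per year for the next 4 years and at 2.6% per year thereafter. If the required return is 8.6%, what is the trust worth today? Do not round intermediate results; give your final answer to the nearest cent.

$259760.60

D_1 = 14608.90000
D_2 = 15353.95390
D_3 = 16137.00555
D_4 = 16959.99283
Terminal value at year 4: TV = D_4×(1+g_2)/(r−g_2) = 17400.95265/0.06 = 290015.87743
P_0 = D_1/(1+r)^1 + D_2/(1+r)^2 + D_3/(1+r)^3 + D_4/(1+r)^4 + TV/(1+r)^4
    = 13452.02578 + 13018.48904 + 12598.92448 + 12192.88179 + 208498.27862 = 259760.59971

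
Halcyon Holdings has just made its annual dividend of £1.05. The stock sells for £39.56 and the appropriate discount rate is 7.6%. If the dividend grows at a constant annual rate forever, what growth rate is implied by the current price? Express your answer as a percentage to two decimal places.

P = D₀(1+g)/(r−g) ⇒ P(r−g) = D₀(1+g) ⇒ g(P+D₀) = P·r − D₀
g = (P·r − D₀)/(P + D₀) = (£39.56×0.076 − £1.05) / (£39.56 + £1.05) = 0.048179

4.82%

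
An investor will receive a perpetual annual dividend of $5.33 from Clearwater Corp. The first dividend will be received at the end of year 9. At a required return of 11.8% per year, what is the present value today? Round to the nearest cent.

Value at end of year 8: C / r = $5.33 / 0.118 = $45.1695
Discount to today: PV = $45.1695 / (1 + 0.118)^8 = $45.1695 / 2.440813 = $18.51

$18.51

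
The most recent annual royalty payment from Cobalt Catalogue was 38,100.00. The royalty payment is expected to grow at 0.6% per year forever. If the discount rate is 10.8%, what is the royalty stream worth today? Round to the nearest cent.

D₁ = D₀ × (1 + g) = 38,100.00 × 1.006 = 38,328.6000
Growing perpetuity: P = D₁ / (r − g) = 38,328.6000 / (0.108 − 0.006) = 375,770.59

375770.59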